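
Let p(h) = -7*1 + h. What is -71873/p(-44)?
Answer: 71873/51 ≈ 1409.3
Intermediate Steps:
p(h) = -7 + h
-71873/p(-44) = -71873/(-7 - 44) = -71873/(-51) = -71873*(-1/51) = 71873/51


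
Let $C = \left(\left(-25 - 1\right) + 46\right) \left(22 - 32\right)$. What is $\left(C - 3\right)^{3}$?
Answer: $-8365427$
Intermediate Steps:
$C = -200$ ($C = \left(-26 + 46\right) \left(-10\right) = 20 \left(-10\right) = -200$)
$\left(C - 3\right)^{3} = \left(-200 - 3\right)^{3} = \left(-203\right)^{3} = -8365427$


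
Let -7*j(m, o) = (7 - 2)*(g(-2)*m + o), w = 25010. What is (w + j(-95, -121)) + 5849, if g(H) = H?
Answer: 215668/7 ≈ 30810.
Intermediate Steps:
j(m, o) = -5*o/7 + 10*m/7 (j(m, o) = -(7 - 2)*(-2*m + o)/7 = -5*(o - 2*m)/7 = -(-10*m + 5*o)/7 = -5*o/7 + 10*m/7)
(w + j(-95, -121)) + 5849 = (25010 + (-5/7*(-121) + (10/7)*(-95))) + 5849 = (25010 + (605/7 - 950/7)) + 5849 = (25010 - 345/7) + 5849 = 174725/7 + 5849 = 215668/7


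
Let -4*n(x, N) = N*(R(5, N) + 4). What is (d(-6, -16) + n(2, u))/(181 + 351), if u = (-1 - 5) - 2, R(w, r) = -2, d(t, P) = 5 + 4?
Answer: 13/532 ≈ 0.024436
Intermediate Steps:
d(t, P) = 9
u = -8 (u = -6 - 2 = -8)
n(x, N) = -N/2 (n(x, N) = -N*(-2 + 4)/4 = -N*2/4 = -N/2)
(d(-6, -16) + n(2, u))/(181 + 351) = (9 - 1/2*(-8))/(181 + 351) = (9 + 4)/532 = 13*(1/532) = 13/532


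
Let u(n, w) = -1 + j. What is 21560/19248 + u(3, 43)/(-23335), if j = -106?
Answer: 63145267/56144010 ≈ 1.1247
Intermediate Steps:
u(n, w) = -107 (u(n, w) = -1 - 106 = -107)
21560/19248 + u(3, 43)/(-23335) = 21560/19248 - 107/(-23335) = 21560*(1/19248) - 107*(-1/23335) = 2695/2406 + 107/23335 = 63145267/56144010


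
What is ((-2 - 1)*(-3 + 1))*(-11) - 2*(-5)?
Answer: -56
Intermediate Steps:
((-2 - 1)*(-3 + 1))*(-11) - 2*(-5) = -3*(-2)*(-11) + 10 = 6*(-11) + 10 = -66 + 10 = -56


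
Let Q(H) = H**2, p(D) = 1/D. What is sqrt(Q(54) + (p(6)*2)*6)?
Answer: sqrt(2918) ≈ 54.018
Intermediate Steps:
sqrt(Q(54) + (p(6)*2)*6) = sqrt(54**2 + (2/6)*6) = sqrt(2916 + ((1/6)*2)*6) = sqrt(2916 + (1/3)*6) = sqrt(2916 + 2) = sqrt(2918)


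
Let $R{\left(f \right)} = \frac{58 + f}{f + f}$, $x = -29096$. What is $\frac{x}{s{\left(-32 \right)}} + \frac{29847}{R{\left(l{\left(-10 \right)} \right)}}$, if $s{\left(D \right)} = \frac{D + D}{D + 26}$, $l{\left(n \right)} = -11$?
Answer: $- \frac{3139353}{188} \approx -16699.0$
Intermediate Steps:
$s{\left(D \right)} = \frac{2 D}{26 + D}$
$R{\left(f \right)} = \frac{58 + f}{2 f}$
$\frac{x}{s{\left(-32 \right)}} + \frac{29847}{R{\left(l{\left(-10 \right)} \right)}} = - \frac{29096}{2 \left(-32\right) \frac{1}{26 - 32}} + \frac{29847}{\frac{1}{2} \frac{1}{-11} \left(58 - 11\right)} = - \frac{29096}{2 \left(-32\right) \frac{1}{-6}} + \frac{29847}{\frac{1}{2} \left(- \frac{1}{11}\right) 47} = - \frac{29096}{2 \left(-32\right) \left(- \frac{1}{6}\right)} + \frac{29847}{- \frac{47}{22}} = - \frac{29096}{\frac{32}{3}} + 29847 \left(- \frac{22}{47}\right) = \left(-29096\right) \frac{3}{32} - \frac{656634}{47} = - \frac{10911}{4} - \frac{656634}{47} = - \frac{3139353}{188}$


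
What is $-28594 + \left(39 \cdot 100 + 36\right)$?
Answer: $-24658$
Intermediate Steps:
$-28594 + \left(39 \cdot 100 + 36\right) = -28594 + \left(3900 + 36\right) = -28594 + 3936 = -24658$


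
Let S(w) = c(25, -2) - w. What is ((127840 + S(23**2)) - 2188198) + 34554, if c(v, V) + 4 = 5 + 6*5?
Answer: -2026302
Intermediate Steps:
c(v, V) = 31 (c(v, V) = -4 + (5 + 6*5) = -4 + (5 + 30) = -4 + 35 = 31)
S(w) = 31 - w
((127840 + S(23**2)) - 2188198) + 34554 = ((127840 + (31 - 1*23**2)) - 2188198) + 34554 = ((127840 + (31 - 1*529)) - 2188198) + 34554 = ((127840 + (31 - 529)) - 2188198) + 34554 = ((127840 - 498) - 2188198) + 34554 = (127342 - 2188198) + 34554 = -2060856 + 34554 = -2026302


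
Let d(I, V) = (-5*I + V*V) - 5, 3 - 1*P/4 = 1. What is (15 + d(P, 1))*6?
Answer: -174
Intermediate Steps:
P = 8 (P = 12 - 4*1 = 12 - 4 = 8)
d(I, V) = -5 + V² - 5*I (d(I, V) = (-5*I + V²) - 5 = (V² - 5*I) - 5 = -5 + V² - 5*I)
(15 + d(P, 1))*6 = (15 + (-5 + 1² - 5*8))*6 = (15 + (-5 + 1 - 40))*6 = (15 - 44)*6 = -29*6 = -174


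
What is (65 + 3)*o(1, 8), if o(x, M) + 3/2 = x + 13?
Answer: 850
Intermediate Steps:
o(x, M) = 23/2 + x (o(x, M) = -3/2 + (x + 13) = -3/2 + (13 + x) = 23/2 + x)
(65 + 3)*o(1, 8) = (65 + 3)*(23/2 + 1) = 68*(25/2) = 850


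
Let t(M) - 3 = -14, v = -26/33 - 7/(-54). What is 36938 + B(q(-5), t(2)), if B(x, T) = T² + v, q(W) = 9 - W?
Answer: 22012655/594 ≈ 37058.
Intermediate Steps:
v = -391/594 (v = -26*1/33 - 7*(-1/54) = -26/33 + 7/54 = -391/594 ≈ -0.65825)
t(M) = -11 (t(M) = 3 - 14 = -11)
B(x, T) = -391/594 + T² (B(x, T) = T² - 391/594 = -391/594 + T²)
36938 + B(q(-5), t(2)) = 36938 + (-391/594 + (-11)²) = 36938 + (-391/594 + 121) = 36938 + 71483/594 = 22012655/594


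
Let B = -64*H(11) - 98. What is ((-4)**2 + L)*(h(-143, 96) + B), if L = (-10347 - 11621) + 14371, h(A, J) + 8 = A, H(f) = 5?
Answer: 4313589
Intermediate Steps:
h(A, J) = -8 + A
B = -418 (B = -64*5 - 98 = -320 - 98 = -418)
L = -7597 (L = -21968 + 14371 = -7597)
((-4)**2 + L)*(h(-143, 96) + B) = ((-4)**2 - 7597)*((-8 - 143) - 418) = (16 - 7597)*(-151 - 418) = -7581*(-569) = 4313589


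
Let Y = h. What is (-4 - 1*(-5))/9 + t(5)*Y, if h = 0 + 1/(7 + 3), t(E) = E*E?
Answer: 47/18 ≈ 2.6111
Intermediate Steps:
t(E) = E²
h = ⅒ (h = 0 + 1/10 = 0 + ⅒ = ⅒ ≈ 0.10000)
Y = ⅒ ≈ 0.10000
(-4 - 1*(-5))/9 + t(5)*Y = (-4 - 1*(-5))/9 + 5²*(⅒) = (-4 + 5)*(⅑) + 25*(⅒) = 1*(⅑) + 5/2 = ⅑ + 5/2 = 47/18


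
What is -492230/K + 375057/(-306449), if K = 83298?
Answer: -91042444628/12763294401 ≈ -7.1331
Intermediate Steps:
-492230/K + 375057/(-306449) = -492230/83298 + 375057/(-306449) = -492230*1/83298 + 375057*(-1/306449) = -246115/41649 - 375057/306449 = -91042444628/12763294401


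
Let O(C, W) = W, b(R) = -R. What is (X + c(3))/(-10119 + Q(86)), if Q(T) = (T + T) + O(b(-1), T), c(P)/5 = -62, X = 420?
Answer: -110/9861 ≈ -0.011155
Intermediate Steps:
c(P) = -310 (c(P) = 5*(-62) = -310)
Q(T) = 3*T (Q(T) = (T + T) + T = 2*T + T = 3*T)
(X + c(3))/(-10119 + Q(86)) = (420 - 310)/(-10119 + 3*86) = 110/(-10119 + 258) = 110/(-9861) = 110*(-1/9861) = -110/9861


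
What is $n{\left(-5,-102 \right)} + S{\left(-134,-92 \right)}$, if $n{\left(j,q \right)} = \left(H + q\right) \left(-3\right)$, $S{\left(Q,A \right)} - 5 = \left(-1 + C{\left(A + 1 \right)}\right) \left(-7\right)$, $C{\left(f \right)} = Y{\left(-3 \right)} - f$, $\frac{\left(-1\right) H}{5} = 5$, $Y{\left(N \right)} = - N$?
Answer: $-265$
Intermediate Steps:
$H = -25$ ($H = \left(-5\right) 5 = -25$)
$C{\left(f \right)} = 3 - f$ ($C{\left(f \right)} = \left(-1\right) \left(-3\right) - f = 3 - f$)
$S{\left(Q,A \right)} = -2 + 7 A$ ($S{\left(Q,A \right)} = 5 + \left(-1 - \left(-2 + A\right)\right) \left(-7\right) = 5 + \left(1 - A\right) \left(-7\right) = 5 + \left(-7 + 7 A\right) = -2 + 7 A$)
$n{\left(j,q \right)} = 75 - 3 q$ ($n{\left(j,q \right)} = \left(-25 + q\right) \left(-3\right) = 75 - 3 q$)
$n{\left(-5,-102 \right)} + S{\left(-134,-92 \right)} = \left(75 - -306\right) + \left(-2 + 7 \left(-92\right)\right) = \left(75 + 306\right) - 646 = 381 - 646 = -265$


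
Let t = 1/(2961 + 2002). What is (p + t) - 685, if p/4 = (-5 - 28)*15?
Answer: -13226394/4963 ≈ -2665.0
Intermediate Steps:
p = -1980 (p = 4*((-5 - 28)*15) = 4*(-33*15) = 4*(-495) = -1980)
t = 1/4963 ≈ 0.00020149
(p + t) - 685 = (-1980 + 1/4963) - 685 = -9826739/4963 - 685 = -13226394/4963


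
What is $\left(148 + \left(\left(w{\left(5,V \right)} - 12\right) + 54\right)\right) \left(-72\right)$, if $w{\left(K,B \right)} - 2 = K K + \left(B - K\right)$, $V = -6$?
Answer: $-14832$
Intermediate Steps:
$w{\left(K,B \right)} = 2 + B + K^{2} - K$ ($w{\left(K,B \right)} = 2 + \left(K K + \left(B - K\right)\right) = 2 + \left(K^{2} + \left(B - K\right)\right) = 2 + \left(B + K^{2} - K\right) = 2 + B + K^{2} - K$)
$\left(148 + \left(\left(w{\left(5,V \right)} - 12\right) + 54\right)\right) \left(-72\right) = \left(148 + \left(\left(\left(2 - 6 + 5^{2} - 5\right) - 12\right) + 54\right)\right) \left(-72\right) = \left(148 + \left(\left(\left(2 - 6 + 25 - 5\right) - 12\right) + 54\right)\right) \left(-72\right) = \left(148 + \left(\left(16 - 12\right) + 54\right)\right) \left(-72\right) = \left(148 + \left(4 + 54\right)\right) \left(-72\right) = \left(148 + 58\right) \left(-72\right) = 206 \left(-72\right) = -14832$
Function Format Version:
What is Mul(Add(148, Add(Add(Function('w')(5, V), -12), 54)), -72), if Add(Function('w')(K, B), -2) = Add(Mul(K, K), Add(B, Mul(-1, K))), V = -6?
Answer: -14832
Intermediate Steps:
Function('w')(K, B) = Add(2, B, Pow(K, 2), Mul(-1, K)) (Function('w')(K, B) = Add(2, Add(Mul(K, K), Add(B, Mul(-1, K)))) = Add(2, Add(Pow(K, 2), Add(B, Mul(-1, K)))) = Add(2, Add(B, Pow(K, 2), Mul(-1, K))) = Add(2, B, Pow(K, 2), Mul(-1, K)))
Mul(Add(148, Add(Add(Function('w')(5, V), -12), 54)), -72) = Mul(Add(148, Add(Add(Add(2, -6, Pow(5, 2), Mul(-1, 5)), -12), 54)), -72) = Mul(Add(148, Add(Add(Add(2, -6, 25, -5), -12), 54)), -72) = Mul(Add(148, Add(Add(16, -12), 54)), -72) = Mul(Add(148, Add(4, 54)), -72) = Mul(Add(148, 58), -72) = Mul(206, -72) = -14832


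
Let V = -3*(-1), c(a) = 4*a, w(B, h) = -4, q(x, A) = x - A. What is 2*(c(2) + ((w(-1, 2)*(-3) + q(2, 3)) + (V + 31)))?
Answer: 106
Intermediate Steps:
V = 3
2*(c(2) + ((w(-1, 2)*(-3) + q(2, 3)) + (V + 31))) = 2*(4*2 + ((-4*(-3) + (2 - 1*3)) + (3 + 31))) = 2*(8 + ((12 + (2 - 3)) + 34)) = 2*(8 + ((12 - 1) + 34)) = 2*(8 + (11 + 34)) = 2*(8 + 45) = 2*53 = 106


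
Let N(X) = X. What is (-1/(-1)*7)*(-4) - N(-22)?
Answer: -6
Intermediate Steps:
(-1/(-1)*7)*(-4) - N(-22) = (-1/(-1)*7)*(-4) - 1*(-22) = (-1*(-1)*7)*(-4) + 22 = (1*7)*(-4) + 22 = 7*(-4) + 22 = -28 + 22 = -6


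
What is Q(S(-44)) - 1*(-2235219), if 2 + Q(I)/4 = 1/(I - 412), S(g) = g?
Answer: 254814053/114 ≈ 2.2352e+6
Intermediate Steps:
Q(I) = -8 + 4/(-412 + I) (Q(I) = -8 + 4/(I - 412) = -8 + 4/(-412 + I))
Q(S(-44)) - 1*(-2235219) = 4*(825 - 2*(-44))/(-412 - 44) - 1*(-2235219) = 4*(825 + 88)/(-456) + 2235219 = 4*(-1/456)*913 + 2235219 = -913/114 + 2235219 = 254814053/114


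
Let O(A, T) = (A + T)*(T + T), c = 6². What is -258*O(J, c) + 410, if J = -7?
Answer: -538294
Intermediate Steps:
c = 36
O(A, T) = 2*T*(A + T) (O(A, T) = (A + T)*(2*T) = 2*T*(A + T))
-258*O(J, c) + 410 = -516*36*(-7 + 36) + 410 = -516*36*29 + 410 = -258*2088 + 410 = -538704 + 410 = -538294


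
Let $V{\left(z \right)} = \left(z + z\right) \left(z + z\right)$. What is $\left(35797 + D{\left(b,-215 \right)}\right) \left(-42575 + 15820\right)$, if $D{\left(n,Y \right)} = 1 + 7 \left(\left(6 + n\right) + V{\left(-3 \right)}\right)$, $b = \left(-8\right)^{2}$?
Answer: $-977627700$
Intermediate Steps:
$b = 64$
$V{\left(z \right)} = 4 z^{2}$ ($V{\left(z \right)} = 2 z 2 z = 4 z^{2}$)
$D{\left(n,Y \right)} = 295 + 7 n$ ($D{\left(n,Y \right)} = 1 + 7 \left(\left(6 + n\right) + 4 \left(-3\right)^{2}\right) = 1 + 7 \left(\left(6 + n\right) + 4 \cdot 9\right) = 1 + 7 \left(\left(6 + n\right) + 36\right) = 1 + 7 \left(42 + n\right) = 1 + \left(294 + 7 n\right) = 295 + 7 n$)
$\left(35797 + D{\left(b,-215 \right)}\right) \left(-42575 + 15820\right) = \left(35797 + \left(295 + 7 \cdot 64\right)\right) \left(-42575 + 15820\right) = \left(35797 + \left(295 + 448\right)\right) \left(-26755\right) = \left(35797 + 743\right) \left(-26755\right) = 36540 \left(-26755\right) = -977627700$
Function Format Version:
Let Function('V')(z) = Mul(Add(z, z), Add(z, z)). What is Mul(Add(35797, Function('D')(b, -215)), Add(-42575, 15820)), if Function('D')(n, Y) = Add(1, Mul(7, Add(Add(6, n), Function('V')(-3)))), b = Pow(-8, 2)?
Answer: -977627700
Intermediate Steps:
b = 64
Function('V')(z) = Mul(4, Pow(z, 2)) (Function('V')(z) = Mul(Mul(2, z), Mul(2, z)) = Mul(4, Pow(z, 2)))
Function('D')(n, Y) = Add(295, Mul(7, n)) (Function('D')(n, Y) = Add(1, Mul(7, Add(Add(6, n), Mul(4, Pow(-3, 2))))) = Add(1, Mul(7, Add(Add(6, n), Mul(4, 9)))) = Add(1, Mul(7, Add(Add(6, n), 36))) = Add(1, Mul(7, Add(42, n))) = Add(1, Add(294, Mul(7, n))) = Add(295, Mul(7, n)))
Mul(Add(35797, Function('D')(b, -215)), Add(-42575, 15820)) = Mul(Add(35797, Add(295, Mul(7, 64))), Add(-42575, 15820)) = Mul(Add(35797, Add(295, 448)), -26755) = Mul(Add(35797, 743), -26755) = Mul(36540, -26755) = -977627700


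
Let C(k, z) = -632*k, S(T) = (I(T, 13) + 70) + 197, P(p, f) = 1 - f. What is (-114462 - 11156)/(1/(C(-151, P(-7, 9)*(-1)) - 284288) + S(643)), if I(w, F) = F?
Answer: -23723713008/52879679 ≈ -448.64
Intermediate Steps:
S(T) = 280 (S(T) = (13 + 70) + 197 = 83 + 197 = 280)
(-114462 - 11156)/(1/(C(-151, P(-7, 9)*(-1)) - 284288) + S(643)) = (-114462 - 11156)/(1/(-632*(-151) - 284288) + 280) = -125618/(1/(95432 - 284288) + 280) = -125618/(1/(-188856) + 280) = -125618/(-1/188856 + 280) = -125618/52879679/188856 = -125618*188856/52879679 = -23723713008/52879679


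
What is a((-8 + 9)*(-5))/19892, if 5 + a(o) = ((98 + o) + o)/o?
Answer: -113/99460 ≈ -0.0011361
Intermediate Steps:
a(o) = -5 + (98 + 2*o)/o (a(o) = -5 + ((98 + o) + o)/o = -5 + (98 + 2*o)/o)
a((-8 + 9)*(-5))/19892 = (-3 + 98/(((-8 + 9)*(-5))))/19892 = (-3 + 98/((1*(-5))))*(1/19892) = (-3 + 98/(-5))*(1/19892) = (-3 + 98*(-⅕))*(1/19892) = (-3 - 98/5)*(1/19892) = -113/5*1/19892 = -113/99460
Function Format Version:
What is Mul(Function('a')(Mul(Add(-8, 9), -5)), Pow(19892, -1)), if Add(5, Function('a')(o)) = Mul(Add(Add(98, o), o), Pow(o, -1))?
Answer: Rational(-113, 99460) ≈ -0.0011361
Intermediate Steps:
Function('a')(o) = Add(-5, Mul(Pow(o, -1), Add(98, Mul(2, o)))) (Function('a')(o) = Add(-5, Mul(Add(Add(98, o), o), Pow(o, -1))) = Add(-5, Mul(Add(98, Mul(2, o)), Pow(o, -1))) = Add(-5, Mul(Pow(o, -1), Add(98, Mul(2, o)))))
Mul(Function('a')(Mul(Add(-8, 9), -5)), Pow(19892, -1)) = Mul(Add(-3, Mul(98, Pow(Mul(Add(-8, 9), -5), -1))), Pow(19892, -1)) = Mul(Add(-3, Mul(98, Pow(Mul(1, -5), -1))), Rational(1, 19892)) = Mul(Add(-3, Mul(98, Pow(-5, -1))), Rational(1, 19892)) = Mul(Add(-3, Mul(98, Rational(-1, 5))), Rational(1, 19892)) = Mul(Add(-3, Rational(-98, 5)), Rational(1, 19892)) = Mul(Rational(-113, 5), Rational(1, 19892)) = Rational(-113, 99460)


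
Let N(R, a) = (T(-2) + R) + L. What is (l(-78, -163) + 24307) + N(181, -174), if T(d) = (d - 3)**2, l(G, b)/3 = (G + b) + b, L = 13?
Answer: 23314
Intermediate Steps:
l(G, b) = 3*G + 6*b (l(G, b) = 3*((G + b) + b) = 3*(G + 2*b) = 3*G + 6*b)
T(d) = (-3 + d)**2
N(R, a) = 38 + R (N(R, a) = ((-3 - 2)**2 + R) + 13 = ((-5)**2 + R) + 13 = (25 + R) + 13 = 38 + R)
(l(-78, -163) + 24307) + N(181, -174) = ((3*(-78) + 6*(-163)) + 24307) + (38 + 181) = ((-234 - 978) + 24307) + 219 = (-1212 + 24307) + 219 = 23095 + 219 = 23314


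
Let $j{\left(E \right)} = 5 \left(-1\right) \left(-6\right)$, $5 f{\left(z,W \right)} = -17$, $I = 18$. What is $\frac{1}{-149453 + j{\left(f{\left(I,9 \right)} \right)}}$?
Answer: $- \frac{1}{149423} \approx -6.6924 \cdot 10^{-6}$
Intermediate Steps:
$f{\left(z,W \right)} = - \frac{17}{5}$ ($f{\left(z,W \right)} = \frac{1}{5} \left(-17\right) = - \frac{17}{5}$)
$j{\left(E \right)} = 30$ ($j{\left(E \right)} = \left(-5\right) \left(-6\right) = 30$)
$\frac{1}{-149453 + j{\left(f{\left(I,9 \right)} \right)}} = \frac{1}{-149453 + 30} = \frac{1}{-149423} = - \frac{1}{149423}$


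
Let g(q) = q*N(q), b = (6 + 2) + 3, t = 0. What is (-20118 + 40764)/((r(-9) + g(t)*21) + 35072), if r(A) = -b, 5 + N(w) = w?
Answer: 222/377 ≈ 0.58886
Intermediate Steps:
N(w) = -5 + w
b = 11 (b = 8 + 3 = 11)
g(q) = q*(-5 + q)
r(A) = -11 (r(A) = -1*11 = -11)
(-20118 + 40764)/((r(-9) + g(t)*21) + 35072) = (-20118 + 40764)/((-11 + (0*(-5 + 0))*21) + 35072) = 20646/((-11 + (0*(-5))*21) + 35072) = 20646/((-11 + 0*21) + 35072) = 20646/((-11 + 0) + 35072) = 20646/(-11 + 35072) = 20646/35061 = 20646*(1/35061) = 222/377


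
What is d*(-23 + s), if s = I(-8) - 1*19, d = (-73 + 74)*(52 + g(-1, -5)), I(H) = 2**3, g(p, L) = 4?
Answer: -1904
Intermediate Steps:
I(H) = 8
d = 56 (d = (-73 + 74)*(52 + 4) = 1*56 = 56)
s = -11 (s = 8 - 1*19 = 8 - 19 = -11)
d*(-23 + s) = 56*(-23 - 11) = 56*(-34) = -1904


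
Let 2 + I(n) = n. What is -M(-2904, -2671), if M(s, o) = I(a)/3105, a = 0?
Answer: 2/3105 ≈ 0.00064412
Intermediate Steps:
I(n) = -2 + n
M(s, o) = -2/3105 (M(s, o) = (-2 + 0)/3105 = -2*1/3105 = -2/3105)
-M(-2904, -2671) = -1*(-2/3105) = 2/3105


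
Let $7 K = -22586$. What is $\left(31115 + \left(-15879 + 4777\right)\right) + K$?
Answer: $\frac{117505}{7} \approx 16786.0$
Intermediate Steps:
$K = - \frac{22586}{7}$ ($K = \frac{1}{7} \left(-22586\right) = - \frac{22586}{7} \approx -3226.6$)
$\left(31115 + \left(-15879 + 4777\right)\right) + K = \left(31115 + \left(-15879 + 4777\right)\right) - \frac{22586}{7} = \left(31115 - 11102\right) - \frac{22586}{7} = 20013 - \frac{22586}{7} = \frac{117505}{7}$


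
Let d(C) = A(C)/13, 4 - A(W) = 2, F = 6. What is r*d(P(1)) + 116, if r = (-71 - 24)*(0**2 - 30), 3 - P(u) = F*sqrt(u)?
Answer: 7208/13 ≈ 554.46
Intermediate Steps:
A(W) = 2 (A(W) = 4 - 1*2 = 4 - 2 = 2)
P(u) = 3 - 6*sqrt(u)
r = 2850 (r = -95*(0 - 30) = -95*(-30) = 2850)
d(C) = 2/13
r*d(P(1)) + 116 = 2850*(2/13) + 116 = 5700/13 + 116 = 7208/13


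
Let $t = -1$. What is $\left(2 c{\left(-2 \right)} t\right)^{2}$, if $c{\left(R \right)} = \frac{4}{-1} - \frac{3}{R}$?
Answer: $25$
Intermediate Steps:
$c{\left(R \right)} = -4 - \frac{3}{R}$ ($c{\left(R \right)} = 4 \left(-1\right) - \frac{3}{R} = -4 - \frac{3}{R}$)
$\left(2 c{\left(-2 \right)} t\right)^{2} = \left(2 \left(-4 - \frac{3}{-2}\right) \left(-1\right)\right)^{2} = \left(2 \left(-4 - - \frac{3}{2}\right) \left(-1\right)\right)^{2} = \left(2 \left(-4 + \frac{3}{2}\right) \left(-1\right)\right)^{2} = \left(2 \left(- \frac{5}{2}\right) \left(-1\right)\right)^{2} = \left(\left(-5\right) \left(-1\right)\right)^{2} = 5^{2} = 25$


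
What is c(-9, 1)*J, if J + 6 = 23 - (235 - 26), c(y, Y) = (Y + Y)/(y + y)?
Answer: 64/3 ≈ 21.333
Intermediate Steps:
c(y, Y) = Y/y (c(y, Y) = (2*Y)/((2*y)) = (2*Y)*(1/(2*y)) = Y/y)
J = -192 (J = -6 + (23 - (235 - 26)) = -6 + (23 - 1*209) = -6 + (23 - 209) = -6 - 186 = -192)
c(-9, 1)*J = (1/(-9))*(-192) = (1*(-⅑))*(-192) = -⅑*(-192) = 64/3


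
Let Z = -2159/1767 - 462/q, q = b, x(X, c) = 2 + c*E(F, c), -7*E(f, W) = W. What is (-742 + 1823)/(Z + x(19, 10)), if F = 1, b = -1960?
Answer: -38202540/469027 ≈ -81.451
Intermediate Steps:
E(f, W) = -W/7
x(X, c) = 2 - c**2/7 (x(X, c) = 2 + c*(-c/7) = 2 - c**2/7)
q = -1960
Z = -243949/247380 (Z = -2159/1767 - 462/(-1960) = -2159*1/1767 - 462*(-1/1960) = -2159/1767 + 33/140 = -243949/247380 ≈ -0.98613)
(-742 + 1823)/(Z + x(19, 10)) = (-742 + 1823)/(-243949/247380 + (2 - 1/7*10**2)) = 1081/(-243949/247380 + (2 - 1/7*100)) = 1081/(-243949/247380 + (2 - 100/7)) = 1081/(-243949/247380 - 86/7) = 1081/(-469027/35340) = 1081*(-35340/469027) = -38202540/469027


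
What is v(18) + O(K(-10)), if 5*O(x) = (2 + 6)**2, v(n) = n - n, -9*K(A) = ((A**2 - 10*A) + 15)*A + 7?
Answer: 64/5 ≈ 12.800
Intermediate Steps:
K(A) = -7/9 - A*(15 + A**2 - 10*A)/9 (K(A) = -(((A**2 - 10*A) + 15)*A + 7)/9 = -((15 + A**2 - 10*A)*A + 7)/9 = -(A*(15 + A**2 - 10*A) + 7)/9 = -(7 + A*(15 + A**2 - 10*A))/9 = -7/9 - A*(15 + A**2 - 10*A)/9)
v(n) = 0
O(x) = 64/5 (O(x) = (2 + 6)**2/5 = (1/5)*8**2 = (1/5)*64 = 64/5)
v(18) + O(K(-10)) = 0 + 64/5 = 64/5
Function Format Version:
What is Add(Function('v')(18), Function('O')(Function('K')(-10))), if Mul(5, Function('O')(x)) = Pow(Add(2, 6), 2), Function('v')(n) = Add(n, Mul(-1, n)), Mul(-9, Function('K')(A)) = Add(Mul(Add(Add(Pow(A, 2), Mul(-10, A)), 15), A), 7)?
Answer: Rational(64, 5) ≈ 12.800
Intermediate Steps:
Function('K')(A) = Add(Rational(-7, 9), Mul(Rational(-1, 9), A, Add(15, Pow(A, 2), Mul(-10, A)))) (Function('K')(A) = Mul(Rational(-1, 9), Add(Mul(Add(Add(Pow(A, 2), Mul(-10, A)), 15), A), 7)) = Mul(Rational(-1, 9), Add(Mul(Add(15, Pow(A, 2), Mul(-10, A)), A), 7)) = Mul(Rational(-1, 9), Add(Mul(A, Add(15, Pow(A, 2), Mul(-10, A))), 7)) = Mul(Rational(-1, 9), Add(7, Mul(A, Add(15, Pow(A, 2), Mul(-10, A))))) = Add(Rational(-7, 9), Mul(Rational(-1, 9), A, Add(15, Pow(A, 2), Mul(-10, A)))))
Function('v')(n) = 0
Function('O')(x) = Rational(64, 5) (Function('O')(x) = Mul(Rational(1, 5), Pow(Add(2, 6), 2)) = Mul(Rational(1, 5), Pow(8, 2)) = Mul(Rational(1, 5), 64) = Rational(64, 5))
Add(Function('v')(18), Function('O')(Function('K')(-10))) = Add(0, Rational(64, 5)) = Rational(64, 5)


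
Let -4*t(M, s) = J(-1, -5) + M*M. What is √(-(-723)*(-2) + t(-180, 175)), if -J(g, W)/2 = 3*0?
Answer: I*√9546 ≈ 97.704*I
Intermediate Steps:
J(g, W) = 0 (J(g, W) = -6*0 = -2*0 = 0)
t(M, s) = -M²/4 (t(M, s) = -(0 + M*M)/4 = -(0 + M²)/4 = -M²/4)
√(-(-723)*(-2) + t(-180, 175)) = √(-(-723)*(-2) - ¼*(-180)²) = √(-1*1446 - ¼*32400) = √(-1446 - 8100) = √(-9546) = I*√9546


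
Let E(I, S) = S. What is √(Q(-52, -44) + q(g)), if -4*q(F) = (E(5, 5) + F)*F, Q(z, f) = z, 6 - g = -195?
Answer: I*√41614/2 ≈ 102.0*I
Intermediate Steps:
g = 201 (g = 6 - 1*(-195) = 6 + 195 = 201)
q(F) = -F*(5 + F)/4 (q(F) = -(5 + F)*F/4 = -F*(5 + F)/4)
√(Q(-52, -44) + q(g)) = √(-52 - ¼*201*(5 + 201)) = √(-52 - ¼*201*206) = √(-52 - 20703/2) = √(-20807/2) = I*√41614/2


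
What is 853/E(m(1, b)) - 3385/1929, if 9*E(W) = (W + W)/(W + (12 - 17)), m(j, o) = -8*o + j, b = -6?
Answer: 325630661/94521 ≈ 3445.1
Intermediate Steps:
m(j, o) = j - 8*o
E(W) = 2*W/(9*(-5 + W)) (E(W) = ((W + W)/(W + (12 - 17)))/9 = ((2*W)/(W - 5))/9 = ((2*W)/(-5 + W))/9 = (2*W/(-5 + W))/9 = 2*W/(9*(-5 + W)))
853/E(m(1, b)) - 3385/1929 = 853/((2*(1 - 8*(-6))/(9*(-5 + (1 - 8*(-6)))))) - 3385/1929 = 853/((2*(1 + 48)/(9*(-5 + (1 + 48))))) - 3385*1/1929 = 853/(((2/9)*49/(-5 + 49))) - 3385/1929 = 853/(((2/9)*49/44)) - 3385/1929 = 853/(((2/9)*49*(1/44))) - 3385/1929 = 853/(49/198) - 3385/1929 = 853*(198/49) - 3385/1929 = 168894/49 - 3385/1929 = 325630661/94521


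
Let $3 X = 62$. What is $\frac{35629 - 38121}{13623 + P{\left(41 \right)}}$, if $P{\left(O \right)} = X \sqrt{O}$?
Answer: $- \frac{305536644}{1670117557} + \frac{463512 \sqrt{41}}{1670117557} \approx -0.18117$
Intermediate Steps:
$X = \frac{62}{3}$ ($X = \frac{1}{3} \cdot 62 = \frac{62}{3} \approx 20.667$)
$P{\left(O \right)} = \frac{62 \sqrt{O}}{3}$
$\frac{35629 - 38121}{13623 + P{\left(41 \right)}} = \frac{35629 - 38121}{13623 + \frac{62 \sqrt{41}}{3}} = - \frac{2492}{13623 + \frac{62 \sqrt{41}}{3}}$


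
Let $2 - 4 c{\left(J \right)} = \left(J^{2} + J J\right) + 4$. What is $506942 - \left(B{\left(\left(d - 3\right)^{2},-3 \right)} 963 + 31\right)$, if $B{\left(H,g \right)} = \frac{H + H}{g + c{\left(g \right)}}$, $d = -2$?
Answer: $\frac{2051719}{4} \approx 5.1293 \cdot 10^{5}$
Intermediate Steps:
$c{\left(J \right)} = - \frac{1}{2} - \frac{J^{2}}{2}$ ($c{\left(J \right)} = \frac{1}{2} - \frac{\left(J^{2} + J J\right) + 4}{4} = \frac{1}{2} - \frac{\left(J^{2} + J^{2}\right) + 4}{4} = \frac{1}{2} - \frac{2 J^{2} + 4}{4} = \frac{1}{2} - \frac{4 + 2 J^{2}}{4} = \frac{1}{2} - \left(1 + \frac{J^{2}}{2}\right) = - \frac{1}{2} - \frac{J^{2}}{2}$)
$B{\left(H,g \right)} = \frac{2 H}{- \frac{1}{2} + g - \frac{g^{2}}{2}}$ ($B{\left(H,g \right)} = \frac{H + H}{g - \left(\frac{1}{2} + \frac{g^{2}}{2}\right)} = \frac{2 H}{- \frac{1}{2} + g - \frac{g^{2}}{2}}$)
$506942 - \left(B{\left(\left(d - 3\right)^{2},-3 \right)} 963 + 31\right) = 506942 - \left(- \frac{4 \left(-2 - 3\right)^{2}}{1 + \left(-3\right)^{2} - -6} \cdot 963 + 31\right) = 506942 - \left(- \frac{4 \left(-5\right)^{2}}{1 + 9 + 6} \cdot 963 + 31\right) = 506942 - \left(\left(-4\right) 25 \cdot \frac{1}{16} \cdot 963 + 31\right) = 506942 - \left(\left(- \frac{25}{4}\right) 963 + 31\right) = 506942 - \left(- \frac{24075}{4} + 31\right) = 506942 - - \frac{23951}{4} = 506942 + \frac{23951}{4} = \frac{2051719}{4}$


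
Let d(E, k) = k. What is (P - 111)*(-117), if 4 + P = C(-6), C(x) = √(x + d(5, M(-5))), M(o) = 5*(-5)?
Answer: 13455 - 117*I*√31 ≈ 13455.0 - 651.43*I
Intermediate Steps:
M(o) = -25
C(x) = √(-25 + x) (C(x) = √(x - 25) = √(-25 + x))
P = -4 + I*√31 (P = -4 + √(-25 - 6) = -4 + √(-31) = -4 + I*√31 ≈ -4.0 + 5.5678*I)
(P - 111)*(-117) = ((-4 + I*√31) - 111)*(-117) = (-115 + I*√31)*(-117) = 13455 - 117*I*√31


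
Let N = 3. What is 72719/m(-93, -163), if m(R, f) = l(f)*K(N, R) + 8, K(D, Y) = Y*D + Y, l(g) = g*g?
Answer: -72719/9883660 ≈ -0.0073575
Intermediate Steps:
l(g) = g²
K(D, Y) = Y + D*Y (K(D, Y) = D*Y + Y = Y + D*Y)
m(R, f) = 8 + 4*R*f² (m(R, f) = f²*(R*(1 + 3)) + 8 = f²*(R*4) + 8 = f²*(4*R) + 8 = 4*R*f² + 8 = 8 + 4*R*f²)
72719/m(-93, -163) = 72719/(8 + 4*(-93)*(-163)²) = 72719/(8 + 4*(-93)*26569) = 72719/(8 - 9883668) = 72719/(-9883660) = 72719*(-1/9883660) = -72719/9883660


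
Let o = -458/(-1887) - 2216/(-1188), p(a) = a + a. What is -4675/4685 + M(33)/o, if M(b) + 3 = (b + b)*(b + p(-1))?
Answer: 357246234103/368998096 ≈ 968.15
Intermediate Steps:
p(a) = 2*a
o = 393808/186813 (o = -458*(-1/1887) - 2216*(-1/1188) = 458/1887 + 554/297 = 393808/186813 ≈ 2.1080)
M(b) = -3 + 2*b*(-2 + b) (M(b) = -3 + (b + b)*(b + 2*(-1)) = -3 + (2*b)*(b - 2) = -3 + (2*b)*(-2 + b) = -3 + 2*b*(-2 + b))
-4675/4685 + M(33)/o = -4675/4685 + (-3 - 4*33 + 2*33²)/(393808/186813) = -4675*1/4685 + (-3 - 132 + 2*1089)*(186813/393808) = -935/937 + (-3 - 132 + 2178)*(186813/393808) = -935/937 + 2043*(186813/393808) = -935/937 + 381658959/393808 = 357246234103/368998096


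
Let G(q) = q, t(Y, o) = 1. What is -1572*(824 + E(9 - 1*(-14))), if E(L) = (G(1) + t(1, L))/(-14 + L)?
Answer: -3887032/3 ≈ -1.2957e+6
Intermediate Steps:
E(L) = 2/(-14 + L) (E(L) = (1 + 1)/(-14 + L) = 2/(-14 + L))
-1572*(824 + E(9 - 1*(-14))) = -1572*(824 + 2/(-14 + (9 - 1*(-14)))) = -1572*(824 + 2/(-14 + (9 + 14))) = -1572*(824 + 2/(-14 + 23)) = -1572*(824 + 2/9) = -1572*7418/9 = -3887032/3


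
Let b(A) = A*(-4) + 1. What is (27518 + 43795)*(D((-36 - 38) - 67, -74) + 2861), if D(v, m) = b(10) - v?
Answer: 211300419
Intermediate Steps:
b(A) = 1 - 4*A (b(A) = -4*A + 1 = 1 - 4*A)
D(v, m) = -39 - v (D(v, m) = (1 - 4*10) - v = (1 - 40) - v = -39 - v)
(27518 + 43795)*(D((-36 - 38) - 67, -74) + 2861) = (27518 + 43795)*((-39 - ((-36 - 38) - 67)) + 2861) = 71313*((-39 - (-74 - 67)) + 2861) = 71313*((-39 - 1*(-141)) + 2861) = 71313*((-39 + 141) + 2861) = 71313*(102 + 2861) = 71313*2963 = 211300419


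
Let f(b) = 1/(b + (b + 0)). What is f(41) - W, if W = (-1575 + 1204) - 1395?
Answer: 144813/82 ≈ 1766.0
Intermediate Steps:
W = -1766 (W = -371 - 1395 = -1766)
f(b) = 1/(2*b) (f(b) = 1/(b + b) = 1/(2*b))
f(41) - W = (1/2)/41 - 1*(-1766) = (1/2)*(1/41) + 1766 = 1/82 + 1766 = 144813/82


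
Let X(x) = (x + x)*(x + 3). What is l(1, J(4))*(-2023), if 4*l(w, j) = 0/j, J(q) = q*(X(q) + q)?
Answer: 0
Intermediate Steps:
X(x) = 2*x*(3 + x) (X(x) = (2*x)*(3 + x) = 2*x*(3 + x))
J(q) = q*(q + 2*q*(3 + q)) (J(q) = q*(2*q*(3 + q) + q) = q*(q + 2*q*(3 + q)))
l(w, j) = 0 (l(w, j) = (0/j)/4 = (¼)*0 = 0)
l(1, J(4))*(-2023) = 0*(-2023) = 0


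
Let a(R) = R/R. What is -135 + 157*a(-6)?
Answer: 22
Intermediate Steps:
a(R) = 1
-135 + 157*a(-6) = -135 + 157*1 = -135 + 157 = 22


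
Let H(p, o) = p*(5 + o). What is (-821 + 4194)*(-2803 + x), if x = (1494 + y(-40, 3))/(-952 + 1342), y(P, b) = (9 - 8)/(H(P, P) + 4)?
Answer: -5169841296419/547560 ≈ -9.4416e+6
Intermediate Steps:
y(P, b) = 1/(4 + P*(5 + P)) (y(P, b) = (9 - 8)/(P*(5 + P) + 4) = 1/(4 + P*(5 + P)))
x = 2097577/547560 (x = (1494 + 1/(4 - 40*(5 - 40)))/(-952 + 1342) = (1494 + 1/(4 - 40*(-35)))/390 = (1494 + 1/(4 + 1400))*(1/390) = (1494 + 1/1404)*(1/390) = (2097577/1404)*(1/390) = 2097577/547560 ≈ 3.8308)
(-821 + 4194)*(-2803 + x) = (-821 + 4194)*(-2803 + 2097577/547560) = 3373*(-1532713103/547560) = -5169841296419/547560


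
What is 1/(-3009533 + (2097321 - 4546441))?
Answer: -1/5458653 ≈ -1.8320e-7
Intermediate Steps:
1/(-3009533 + (2097321 - 4546441)) = 1/(-3009533 - 2449120) = 1/(-5458653) = -1/5458653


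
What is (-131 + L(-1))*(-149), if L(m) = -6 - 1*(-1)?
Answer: 20264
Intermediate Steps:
L(m) = -5 (L(m) = -6 + 1 = -5)
(-131 + L(-1))*(-149) = (-131 - 5)*(-149) = -136*(-149) = 20264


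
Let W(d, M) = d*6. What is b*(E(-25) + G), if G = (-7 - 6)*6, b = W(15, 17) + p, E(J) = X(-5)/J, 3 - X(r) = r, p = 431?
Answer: -1020118/25 ≈ -40805.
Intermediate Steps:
W(d, M) = 6*d
X(r) = 3 - r
E(J) = 8/J (E(J) = (3 - 1*(-5))/J = (3 + 5)/J = 8/J)
b = 521 (b = 6*15 + 431 = 90 + 431 = 521)
G = -78 (G = -13*6 = -78)
b*(E(-25) + G) = 521*(8/(-25) - 78) = 521*(8*(-1/25) - 78) = 521*(-8/25 - 78) = 521*(-1958/25) = -1020118/25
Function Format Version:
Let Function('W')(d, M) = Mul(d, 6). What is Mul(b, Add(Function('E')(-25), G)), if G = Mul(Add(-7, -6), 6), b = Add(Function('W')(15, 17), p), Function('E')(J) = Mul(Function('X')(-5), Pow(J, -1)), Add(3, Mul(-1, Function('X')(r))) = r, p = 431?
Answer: Rational(-1020118, 25) ≈ -40805.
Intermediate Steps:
Function('W')(d, M) = Mul(6, d)
Function('X')(r) = Add(3, Mul(-1, r))
Function('E')(J) = Mul(8, Pow(J, -1)) (Function('E')(J) = Mul(Add(3, Mul(-1, -5)), Pow(J, -1)) = Mul(Add(3, 5), Pow(J, -1)) = Mul(8, Pow(J, -1)))
b = 521 (b = Add(Mul(6, 15), 431) = Add(90, 431) = 521)
G = -78 (G = Mul(-13, 6) = -78)
Mul(b, Add(Function('E')(-25), G)) = Mul(521, Add(Mul(8, Pow(-25, -1)), -78)) = Mul(521, Add(Mul(8, Rational(-1, 25)), -78)) = Mul(521, Add(Rational(-8, 25), -78)) = Mul(521, Rational(-1958, 25)) = Rational(-1020118, 25)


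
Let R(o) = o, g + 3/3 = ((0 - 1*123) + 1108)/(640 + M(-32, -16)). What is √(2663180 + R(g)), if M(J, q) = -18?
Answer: √1030341956906/622 ≈ 1631.9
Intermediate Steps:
g = 363/622 (g = -1 + ((0 - 1*123) + 1108)/(640 - 18) = -1 + ((0 - 123) + 1108)/622 = -1 + (-123 + 1108)*(1/622) = -1 + 985*(1/622) = -1 + 985/622 = 363/622 ≈ 0.58360)
√(2663180 + R(g)) = √(2663180 + 363/622) = √(1656498323/622) = √1030341956906/622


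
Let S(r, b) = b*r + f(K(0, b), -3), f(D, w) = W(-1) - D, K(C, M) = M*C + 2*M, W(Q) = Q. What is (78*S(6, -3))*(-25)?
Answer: 25350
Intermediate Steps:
K(C, M) = 2*M + C*M (K(C, M) = C*M + 2*M = 2*M + C*M)
f(D, w) = -1 - D
S(r, b) = -1 - 2*b + b*r (S(r, b) = b*r + (-1 - b*(2 + 0)) = b*r + (-1 - b*2) = b*r + (-1 - 2*b) = -1 - 2*b + b*r)
(78*S(6, -3))*(-25) = (78*(-1 - 2*(-3) - 3*6))*(-25) = (78*(-1 + 6 - 18))*(-25) = (78*(-13))*(-25) = -1014*(-25) = 25350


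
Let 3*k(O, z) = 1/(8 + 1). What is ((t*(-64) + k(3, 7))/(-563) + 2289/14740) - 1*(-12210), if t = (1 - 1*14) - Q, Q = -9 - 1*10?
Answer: 2735993660069/224062740 ≈ 12211.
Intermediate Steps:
Q = -19 (Q = -9 - 10 = -19)
t = 6 (t = (1 - 1*14) - 1*(-19) = (1 - 14) + 19 = -13 + 19 = 6)
k(O, z) = 1/27 (k(O, z) = 1/(3*(8 + 1)) = (⅓)/9 = (⅓)*(⅑) = 1/27)
((t*(-64) + k(3, 7))/(-563) + 2289/14740) - 1*(-12210) = ((6*(-64) + 1/27)/(-563) + 2289/14740) - 1*(-12210) = ((-384 + 1/27)*(-1/563) + 2289*(1/14740)) + 12210 = (-10367/27*(-1/563) + 2289/14740) + 12210 = (10367/15201 + 2289/14740) + 12210 = 187604669/224062740 + 12210 = 2735993660069/224062740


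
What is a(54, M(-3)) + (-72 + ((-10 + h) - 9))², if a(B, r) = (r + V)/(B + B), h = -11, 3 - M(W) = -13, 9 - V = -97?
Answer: 561877/54 ≈ 10405.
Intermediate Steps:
V = 106 (V = 9 - 1*(-97) = 9 + 97 = 106)
M(W) = 16 (M(W) = 3 - 1*(-13) = 3 + 13 = 16)
a(B, r) = (106 + r)/(2*B) (a(B, r) = (r + 106)/(B + B) = (106 + r)/((2*B)) = (106 + r)*(1/(2*B)) = (106 + r)/(2*B))
a(54, M(-3)) + (-72 + ((-10 + h) - 9))² = (½)*(106 + 16)/54 + (-72 + ((-10 - 11) - 9))² = (½)*(1/54)*122 + (-72 + (-21 - 9))² = 61/54 + (-72 - 30)² = 61/54 + (-102)² = 61/54 + 10404 = 561877/54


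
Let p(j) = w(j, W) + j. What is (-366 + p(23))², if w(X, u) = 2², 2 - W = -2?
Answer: 114921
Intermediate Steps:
W = 4 (W = 2 - 1*(-2) = 2 + 2 = 4)
w(X, u) = 4
p(j) = 4 + j
(-366 + p(23))² = (-366 + (4 + 23))² = (-366 + 27)² = (-339)² = 114921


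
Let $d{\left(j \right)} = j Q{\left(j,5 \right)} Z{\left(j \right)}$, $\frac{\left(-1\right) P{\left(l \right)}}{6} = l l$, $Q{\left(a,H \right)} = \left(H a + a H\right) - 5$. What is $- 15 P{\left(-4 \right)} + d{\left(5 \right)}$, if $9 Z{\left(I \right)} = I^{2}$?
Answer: $2065$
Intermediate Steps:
$Q{\left(a,H \right)} = -5 + 2 H a$ ($Q{\left(a,H \right)} = \left(H a + H a\right) - 5 = 2 H a - 5 = -5 + 2 H a$)
$P{\left(l \right)} = - 6 l^{2}$ ($P{\left(l \right)} = - 6 l l = - 6 l^{2}$)
$Z{\left(I \right)} = \frac{I^{2}}{9}$
$d{\left(j \right)} = \frac{j^{3} \left(-5 + 10 j\right)}{9}$ ($d{\left(j \right)} = j \left(-5 + 2 \cdot 5 j\right) \frac{j^{2}}{9} = j \left(-5 + 10 j\right) \frac{j^{2}}{9} = \frac{j^{3} \left(-5 + 10 j\right)}{9}$)
$- 15 P{\left(-4 \right)} + d{\left(5 \right)} = - 15 \left(- 6 \left(-4\right)^{2}\right) + \frac{5 \cdot 5^{3} \left(-1 + 2 \cdot 5\right)}{9} = - 15 \left(\left(-6\right) 16\right) + \frac{5}{9} \cdot 125 \left(-1 + 10\right) = \left(-15\right) \left(-96\right) + \frac{5}{9} \cdot 125 \cdot 9 = 1440 + 625 = 2065$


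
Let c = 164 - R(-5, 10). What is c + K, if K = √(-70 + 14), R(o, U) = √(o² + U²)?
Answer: 164 - 5*√5 + 2*I*√14 ≈ 152.82 + 7.4833*I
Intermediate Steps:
R(o, U) = √(U² + o²)
K = 2*I*√14 (K = √(-56) = 2*I*√14 ≈ 7.4833*I)
c = 164 - 5*√5 (c = 164 - √(10² + (-5)²) = 164 - √(100 + 25) = 164 - √125 = 164 - 5*√5 ≈ 152.82)
c + K = (164 - 5*√5) + 2*I*√14 = 164 - 5*√5 + 2*I*√14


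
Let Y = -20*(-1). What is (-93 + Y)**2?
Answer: 5329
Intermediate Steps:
Y = 20
(-93 + Y)**2 = (-93 + 20)**2 = (-73)**2 = 5329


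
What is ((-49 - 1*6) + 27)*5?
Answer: -140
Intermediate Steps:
((-49 - 1*6) + 27)*5 = ((-49 - 6) + 27)*5 = (-55 + 27)*5 = -28*5 = -140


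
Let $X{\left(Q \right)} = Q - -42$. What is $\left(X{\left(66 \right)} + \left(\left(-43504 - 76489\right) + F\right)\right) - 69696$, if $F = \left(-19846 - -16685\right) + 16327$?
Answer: $-176415$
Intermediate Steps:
$X{\left(Q \right)} = 42 + Q$ ($X{\left(Q \right)} = Q + 42 = 42 + Q$)
$F = 13166$ ($F = \left(-19846 + 16685\right) + 16327 = -3161 + 16327 = 13166$)
$\left(X{\left(66 \right)} + \left(\left(-43504 - 76489\right) + F\right)\right) - 69696 = \left(\left(42 + 66\right) + \left(\left(-43504 - 76489\right) + 13166\right)\right) - 69696 = \left(108 + \left(-119993 + 13166\right)\right) - 69696 = \left(108 - 106827\right) - 69696 = -106719 - 69696 = -176415$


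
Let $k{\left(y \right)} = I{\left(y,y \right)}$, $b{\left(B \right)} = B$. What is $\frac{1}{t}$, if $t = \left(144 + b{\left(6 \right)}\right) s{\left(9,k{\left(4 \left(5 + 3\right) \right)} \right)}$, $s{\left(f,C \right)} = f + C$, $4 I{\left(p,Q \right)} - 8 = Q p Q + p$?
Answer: $\frac{1}{1231650} \approx 8.1192 \cdot 10^{-7}$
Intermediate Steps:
$I{\left(p,Q \right)} = 2 + \frac{p}{4} + \frac{p Q^{2}}{4}$ ($I{\left(p,Q \right)} = 2 + \frac{Q p Q + p}{4} = 2 + \frac{p Q^{2} + p}{4} = 2 + \frac{p + p Q^{2}}{4} = 2 + \left(\frac{p}{4} + \frac{p Q^{2}}{4}\right) = 2 + \frac{p}{4} + \frac{p Q^{2}}{4}$)
$k{\left(y \right)} = 2 + \frac{y}{4} + \frac{y^{3}}{4}$ ($k{\left(y \right)} = 2 + \frac{y}{4} + \frac{y y^{2}}{4} = 2 + \frac{y}{4} + \frac{y^{3}}{4}$)
$s{\left(f,C \right)} = C + f$
$t = 1231650$ ($t = \left(144 + 6\right) \left(\left(2 + \frac{4 \left(5 + 3\right)}{4} + \frac{\left(4 \left(5 + 3\right)\right)^{3}}{4}\right) + 9\right) = 150 \left(\left(2 + \frac{4 \cdot 8}{4} + \frac{\left(4 \cdot 8\right)^{3}}{4}\right) + 9\right) = 150 \left(\left(2 + \frac{1}{4} \cdot 32 + \frac{32^{3}}{4}\right) + 9\right) = 150 \left(\left(2 + 8 + \frac{1}{4} \cdot 32768\right) + 9\right) = 150 \left(\left(2 + 8 + 8192\right) + 9\right) = 150 \left(8202 + 9\right) = 150 \cdot 8211 = 1231650$)
$\frac{1}{t} = \frac{1}{1231650}$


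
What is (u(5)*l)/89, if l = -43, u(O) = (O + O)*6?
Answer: -2580/89 ≈ -28.989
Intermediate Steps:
u(O) = 12*O (u(O) = (2*O)*6 = 12*O)
(u(5)*l)/89 = ((12*5)*(-43))/89 = (60*(-43))*(1/89) = -2580*1/89 = -2580/89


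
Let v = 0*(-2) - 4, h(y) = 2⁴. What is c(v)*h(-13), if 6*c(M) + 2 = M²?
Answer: 112/3 ≈ 37.333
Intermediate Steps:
h(y) = 16
v = -4 (v = 0 - 4 = -4)
c(M) = -⅓ + M²/6
c(v)*h(-13) = (-⅓ + (⅙)*(-4)²)*16 = (-⅓ + (⅙)*16)*16 = (-⅓ + 8/3)*16 = (7/3)*16 = 112/3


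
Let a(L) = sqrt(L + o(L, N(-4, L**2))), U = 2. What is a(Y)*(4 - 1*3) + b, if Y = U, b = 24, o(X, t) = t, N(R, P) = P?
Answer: 24 + sqrt(6) ≈ 26.449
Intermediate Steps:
Y = 2
a(L) = sqrt(L + L**2)
a(Y)*(4 - 1*3) + b = sqrt(2*(1 + 2))*(4 - 1*3) + 24 = sqrt(2*3)*(4 - 3) + 24 = sqrt(6)*1 + 24 = sqrt(6) + 24 = 24 + sqrt(6)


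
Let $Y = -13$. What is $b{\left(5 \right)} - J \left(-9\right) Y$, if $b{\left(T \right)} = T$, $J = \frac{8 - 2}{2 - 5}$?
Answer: $239$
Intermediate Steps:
$J = -2$ ($J = \frac{6}{-3} = 6 \left(- \frac{1}{3}\right) = -2$)
$b{\left(5 \right)} - J \left(-9\right) Y = 5 - \left(-2\right) \left(-9\right) \left(-13\right) = 5 - 18 \left(-13\right) = 5 - -234 = 5 + 234 = 239$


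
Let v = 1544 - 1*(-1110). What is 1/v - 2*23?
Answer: -122083/2654 ≈ -46.000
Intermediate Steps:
v = 2654 (v = 1544 + 1110 = 2654)
1/v - 2*23 = 1/2654 - 2*23 = 1/2654 - 46 = -122083/2654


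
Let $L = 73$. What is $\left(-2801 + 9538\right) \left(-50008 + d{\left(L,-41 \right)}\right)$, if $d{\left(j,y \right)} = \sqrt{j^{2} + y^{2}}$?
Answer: $-336903896 + 6737 \sqrt{7010} \approx -3.3634 \cdot 10^{8}$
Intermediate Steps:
$\left(-2801 + 9538\right) \left(-50008 + d{\left(L,-41 \right)}\right) = \left(-2801 + 9538\right) \left(-50008 + \sqrt{73^{2} + \left(-41\right)^{2}}\right) = 6737 \left(-50008 + \sqrt{5329 + 1681}\right) = 6737 \left(-50008 + \sqrt{7010}\right) = -336903896 + 6737 \sqrt{7010}$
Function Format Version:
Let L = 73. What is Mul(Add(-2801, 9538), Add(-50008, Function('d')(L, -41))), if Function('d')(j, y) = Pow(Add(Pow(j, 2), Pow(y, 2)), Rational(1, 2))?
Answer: Add(-336903896, Mul(6737, Pow(7010, Rational(1, 2)))) ≈ -3.3634e+8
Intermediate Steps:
Mul(Add(-2801, 9538), Add(-50008, Function('d')(L, -41))) = Mul(Add(-2801, 9538), Add(-50008, Pow(Add(Pow(73, 2), Pow(-41, 2)), Rational(1, 2)))) = Mul(6737, Add(-50008, Pow(Add(5329, 1681), Rational(1, 2)))) = Mul(6737, Add(-50008, Pow(7010, Rational(1, 2)))) = Add(-336903896, Mul(6737, Pow(7010, Rational(1, 2))))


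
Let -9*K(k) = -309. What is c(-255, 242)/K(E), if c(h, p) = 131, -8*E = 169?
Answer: 393/103 ≈ 3.8155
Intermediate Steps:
E = -169/8 (E = -⅛*169 = -169/8 ≈ -21.125)
K(k) = 103/3 (K(k) = -⅑*(-309) = 103/3)
c(-255, 242)/K(E) = 131/(103/3) = 131*(3/103) = 393/103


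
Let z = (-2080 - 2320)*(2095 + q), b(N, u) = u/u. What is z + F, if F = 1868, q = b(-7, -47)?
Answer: -9220532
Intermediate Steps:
b(N, u) = 1
q = 1
z = -9222400 (z = (-2080 - 2320)*(2095 + 1) = -4400*2096 = -9222400)
z + F = -9222400 + 1868 = -9220532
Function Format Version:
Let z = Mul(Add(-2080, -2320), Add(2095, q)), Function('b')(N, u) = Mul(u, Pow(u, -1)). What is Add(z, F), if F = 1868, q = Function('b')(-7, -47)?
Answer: -9220532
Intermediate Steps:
Function('b')(N, u) = 1
q = 1
z = -9222400 (z = Mul(Add(-2080, -2320), Add(2095, 1)) = Mul(-4400, 2096) = -9222400)
Add(z, F) = Add(-9222400, 1868) = -9220532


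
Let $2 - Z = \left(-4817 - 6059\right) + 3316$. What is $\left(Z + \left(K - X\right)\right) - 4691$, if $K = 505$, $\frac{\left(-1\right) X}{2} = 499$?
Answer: $4374$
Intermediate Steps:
$X = -998$ ($X = \left(-2\right) 499 = -998$)
$Z = 7562$ ($Z = 2 - \left(\left(-4817 - 6059\right) + 3316\right) = 2 - \left(-10876 + 3316\right) = 2 - -7560 = 2 + 7560 = 7562$)
$\left(Z + \left(K - X\right)\right) - 4691 = \left(7562 + \left(505 - -998\right)\right) - 4691 = \left(7562 + \left(505 + 998\right)\right) - 4691 = \left(7562 + 1503\right) - 4691 = 9065 - 4691 = 4374$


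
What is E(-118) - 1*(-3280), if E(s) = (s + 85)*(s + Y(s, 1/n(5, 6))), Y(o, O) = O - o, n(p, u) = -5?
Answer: 16433/5 ≈ 3286.6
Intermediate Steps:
E(s) = -17 - s/5 (E(s) = (s + 85)*(s + (1/(-5) - s)) = (85 + s)*(s + (-⅕ - s)) = (85 + s)*(-⅕) = -17 - s/5)
E(-118) - 1*(-3280) = (-17 - ⅕*(-118)) - 1*(-3280) = (-17 + 118/5) + 3280 = 33/5 + 3280 = 16433/5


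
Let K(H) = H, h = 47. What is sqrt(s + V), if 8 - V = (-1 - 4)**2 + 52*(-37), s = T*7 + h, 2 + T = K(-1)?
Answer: sqrt(1933) ≈ 43.966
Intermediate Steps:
T = -3 (T = -2 - 1 = -3)
s = 26 (s = -3*7 + 47 = -21 + 47 = 26)
V = 1907 (V = 8 - ((-1 - 4)**2 + 52*(-37)) = 8 - ((-5)**2 - 1924) = 8 - (25 - 1924) = 8 - 1*(-1899) = 8 + 1899 = 1907)
sqrt(s + V) = sqrt(26 + 1907) = sqrt(1933)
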